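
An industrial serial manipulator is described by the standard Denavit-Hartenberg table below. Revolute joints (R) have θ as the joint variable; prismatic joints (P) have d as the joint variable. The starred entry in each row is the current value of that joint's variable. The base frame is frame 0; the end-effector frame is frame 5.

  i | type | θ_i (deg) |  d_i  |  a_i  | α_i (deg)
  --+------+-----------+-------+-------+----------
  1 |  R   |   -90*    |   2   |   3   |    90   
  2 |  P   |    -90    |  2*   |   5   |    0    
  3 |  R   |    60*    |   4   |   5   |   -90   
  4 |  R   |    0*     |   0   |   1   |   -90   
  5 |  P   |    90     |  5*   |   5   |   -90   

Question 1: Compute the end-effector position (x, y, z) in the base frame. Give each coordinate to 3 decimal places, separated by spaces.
after link 1: o_1 = (0.0000, -3.0000, 2.0000)
after link 2: o_2 = (-2.0000, -3.0000, -3.0000)
after link 3: o_3 = (-6.0000, -7.3301, -5.5000)
after link 4: o_4 = (-6.0000, -8.1962, -6.0000)
after link 5: o_5 = (-1.0000, -5.6962, -10.3301)

-1.000 -5.696 -10.330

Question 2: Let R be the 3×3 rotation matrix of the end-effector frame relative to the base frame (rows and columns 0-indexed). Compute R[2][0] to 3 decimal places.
End-effector x-axis (col 0 of R) = (0.0000,0.5000,-0.8660)
R[2][0] = -0.8660

-0.866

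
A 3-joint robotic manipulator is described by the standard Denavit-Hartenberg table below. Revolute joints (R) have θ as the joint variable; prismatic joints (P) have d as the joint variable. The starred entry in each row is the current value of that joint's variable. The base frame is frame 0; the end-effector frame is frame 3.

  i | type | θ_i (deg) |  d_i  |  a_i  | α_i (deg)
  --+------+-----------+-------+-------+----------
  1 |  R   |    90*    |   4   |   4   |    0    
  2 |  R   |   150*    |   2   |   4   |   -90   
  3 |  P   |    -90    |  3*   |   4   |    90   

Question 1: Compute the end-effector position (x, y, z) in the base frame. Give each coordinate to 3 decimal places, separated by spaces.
after link 1: o_1 = (0.0000, 4.0000, 4.0000)
after link 2: o_2 = (-2.0000, 0.5359, 6.0000)
after link 3: o_3 = (0.5981, -0.9641, 10.0000)

0.598 -0.964 10.000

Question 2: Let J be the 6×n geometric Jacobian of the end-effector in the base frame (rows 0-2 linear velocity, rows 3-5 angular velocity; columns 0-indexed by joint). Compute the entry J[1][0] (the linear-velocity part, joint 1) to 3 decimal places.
0.598

axis z_0 = ẑ; lever o_n−o_0 = (0.5981,-0.9641,10.0000)
cross product → J_v[:, 0] = (0.9641,0.5981,-0.0000)
J_ω[:, 0] = z_0
entry J[1][0] = 0.5981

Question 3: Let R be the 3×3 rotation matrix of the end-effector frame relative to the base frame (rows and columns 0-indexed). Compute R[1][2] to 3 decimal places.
End-effector z-axis (col 2 of R) = (0.5000,0.8660,0.0000)
R[1][2] = 0.8660

0.866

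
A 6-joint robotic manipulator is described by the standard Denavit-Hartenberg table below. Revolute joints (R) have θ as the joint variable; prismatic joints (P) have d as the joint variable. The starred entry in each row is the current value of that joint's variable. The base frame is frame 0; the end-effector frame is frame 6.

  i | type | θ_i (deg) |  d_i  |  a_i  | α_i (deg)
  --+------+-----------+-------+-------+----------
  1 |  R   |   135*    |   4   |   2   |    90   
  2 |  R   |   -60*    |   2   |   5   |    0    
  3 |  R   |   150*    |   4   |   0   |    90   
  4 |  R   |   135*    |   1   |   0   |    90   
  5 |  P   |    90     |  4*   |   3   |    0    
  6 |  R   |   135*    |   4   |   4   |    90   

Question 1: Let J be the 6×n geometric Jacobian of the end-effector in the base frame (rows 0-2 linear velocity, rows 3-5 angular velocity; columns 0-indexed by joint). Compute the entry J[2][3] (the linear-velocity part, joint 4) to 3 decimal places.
-3.657

axis z_3 = (-0.7071,0.7071,0.0000); lever o_n−o_3 = (1.7574,3.4142,7.6569)
cross product → J_v[:, 3] = (5.4142,5.4142,-3.6569)
J_ω[:, 3] = z_3
entry J[2][3] = -3.6569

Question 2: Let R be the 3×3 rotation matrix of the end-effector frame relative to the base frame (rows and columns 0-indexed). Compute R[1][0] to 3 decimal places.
-0.854

End-effector x-axis (col 0 of R) = (0.1464,-0.8536,0.5000)
R[1][0] = -0.8536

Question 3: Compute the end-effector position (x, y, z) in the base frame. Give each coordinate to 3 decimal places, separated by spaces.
2.818 10.839 7.327

after link 1: o_1 = (-1.4142, 1.4142, 4.0000)
after link 2: o_2 = (-1.7678, 4.5962, -0.3301)
after link 3: o_3 = (1.0607, 7.4246, -0.3301)
after link 4: o_4 = (0.3536, 8.1317, -0.3301)
after link 5: o_5 = (0.2322, 12.2530, 2.4983)
after link 6: o_6 = (2.8180, 10.8388, 7.3267)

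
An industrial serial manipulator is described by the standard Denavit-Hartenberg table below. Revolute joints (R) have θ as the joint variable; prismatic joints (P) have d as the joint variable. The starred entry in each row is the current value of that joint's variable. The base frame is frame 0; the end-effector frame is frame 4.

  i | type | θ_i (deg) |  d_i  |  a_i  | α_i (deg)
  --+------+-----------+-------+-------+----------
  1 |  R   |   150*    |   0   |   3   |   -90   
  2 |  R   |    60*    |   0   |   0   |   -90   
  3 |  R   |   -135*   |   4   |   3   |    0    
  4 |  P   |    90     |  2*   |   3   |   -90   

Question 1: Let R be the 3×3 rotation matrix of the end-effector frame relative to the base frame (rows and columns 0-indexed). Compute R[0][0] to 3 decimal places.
-0.660

End-effector x-axis (col 0 of R) = (-0.6597,-0.4356,-0.6124)
R[0][0] = -0.6597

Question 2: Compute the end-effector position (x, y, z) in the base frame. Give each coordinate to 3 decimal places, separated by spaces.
after link 1: o_1 = (-2.5981, 1.5000, 0.0000)
after link 2: o_2 = (-2.5981, 1.5000, 0.0000)
after link 3: o_3 = (0.2598, -2.5995, -0.1629)
after link 4: o_4 = (-0.2194, -4.7723, -3.0000)

-0.219 -4.772 -3.000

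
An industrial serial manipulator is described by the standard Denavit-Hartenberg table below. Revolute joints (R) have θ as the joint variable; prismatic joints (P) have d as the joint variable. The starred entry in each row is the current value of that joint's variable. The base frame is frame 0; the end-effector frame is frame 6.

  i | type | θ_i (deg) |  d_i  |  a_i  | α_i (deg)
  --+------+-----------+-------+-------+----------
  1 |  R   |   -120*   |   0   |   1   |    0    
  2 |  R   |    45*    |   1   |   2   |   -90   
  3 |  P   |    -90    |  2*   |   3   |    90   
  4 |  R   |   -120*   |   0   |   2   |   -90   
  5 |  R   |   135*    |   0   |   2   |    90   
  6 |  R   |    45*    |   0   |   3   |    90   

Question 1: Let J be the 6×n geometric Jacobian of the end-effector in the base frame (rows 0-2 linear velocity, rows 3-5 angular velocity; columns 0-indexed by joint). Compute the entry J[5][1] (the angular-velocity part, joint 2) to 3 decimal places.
axis z_1 = (0.0000,0.0000,1.0000); lever o_n−o_1 = (2.9440,-4.2987,6.2942)
cross product → J_v[:, 1] = (4.2987,2.9440,-0.0000)
J_ω[:, 1] = z_1
entry J[5][1] = 1.0000

1.000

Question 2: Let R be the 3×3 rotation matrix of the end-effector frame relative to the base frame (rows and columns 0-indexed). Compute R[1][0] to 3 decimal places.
End-effector x-axis (col 0 of R) = (0.2062,-0.4624,0.8624)
R[1][0] = -0.4624

-0.462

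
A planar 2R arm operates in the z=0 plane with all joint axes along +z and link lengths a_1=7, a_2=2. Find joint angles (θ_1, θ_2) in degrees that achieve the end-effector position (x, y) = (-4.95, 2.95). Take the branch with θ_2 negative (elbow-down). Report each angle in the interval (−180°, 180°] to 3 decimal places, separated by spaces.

cos θ_2 = (33.2050−7²−2²)/(2·7·2) = -0.7070; θ_2 = -134.9885° (elbow-down)
β = atan2(2.9500,-4.9500) = 149.2068°; ψ = atan2(-1.4145,5.5861) = -14.2097°
θ_1 = β − ψ = 163.4165°

163.416 -134.988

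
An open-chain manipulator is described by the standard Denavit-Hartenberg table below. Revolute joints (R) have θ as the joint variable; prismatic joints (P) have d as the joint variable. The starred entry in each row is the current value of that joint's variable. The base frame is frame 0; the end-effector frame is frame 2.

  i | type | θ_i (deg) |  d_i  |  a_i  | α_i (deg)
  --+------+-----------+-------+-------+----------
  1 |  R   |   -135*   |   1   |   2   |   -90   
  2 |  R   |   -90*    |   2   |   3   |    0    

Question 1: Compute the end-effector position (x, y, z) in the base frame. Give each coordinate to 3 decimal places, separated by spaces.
after link 1: o_1 = (-1.4142, -1.4142, 1.0000)
after link 2: o_2 = (-0.0000, -2.8284, 4.0000)

-0.000 -2.828 4.000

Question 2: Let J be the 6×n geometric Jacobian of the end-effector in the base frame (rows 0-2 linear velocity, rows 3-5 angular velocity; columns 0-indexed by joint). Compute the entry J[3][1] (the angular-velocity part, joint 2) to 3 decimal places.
0.707

axis z_1 = (0.7071,-0.7071,0.0000); lever o_n−o_1 = (1.4142,-1.4142,3.0000)
cross product → J_v[:, 1] = (-2.1213,-2.1213,0.0000)
J_ω[:, 1] = z_1
entry J[3][1] = 0.7071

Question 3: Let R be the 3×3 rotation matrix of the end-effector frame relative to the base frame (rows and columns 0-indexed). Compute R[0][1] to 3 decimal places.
-0.707

End-effector y-axis (col 1 of R) = (-0.7071,-0.7071,-0.0000)
R[0][1] = -0.7071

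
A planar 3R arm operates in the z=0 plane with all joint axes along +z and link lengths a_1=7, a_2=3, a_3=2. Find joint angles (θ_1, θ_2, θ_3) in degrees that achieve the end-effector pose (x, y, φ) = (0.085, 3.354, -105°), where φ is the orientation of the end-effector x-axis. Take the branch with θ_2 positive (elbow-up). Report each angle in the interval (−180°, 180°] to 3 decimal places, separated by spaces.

59.995 134.996 60.009

wrist centre = target − a_3·(cos φ, sin φ) = (0.6026, 5.2859)
cos θ_2 = (28.3034−7²−3²)/(2·7·3) = -0.7071; θ_2 = 134.9964° (elbow-up)
β = atan2(5.2859,0.6026) = 83.4958°; ψ = atan2(2.1215,4.8788) = 23.5009°
θ_1 = β − ψ = 59.9950°
θ_3 = φ − θ_1 − θ_2 = 60.0087° (wrapped to (-180°,180°])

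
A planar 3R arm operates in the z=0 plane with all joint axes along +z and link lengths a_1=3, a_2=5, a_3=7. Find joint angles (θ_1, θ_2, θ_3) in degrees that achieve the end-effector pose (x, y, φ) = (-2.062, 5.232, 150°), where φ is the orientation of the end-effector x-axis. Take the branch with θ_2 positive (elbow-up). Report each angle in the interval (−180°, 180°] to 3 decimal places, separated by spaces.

wrist centre = target − a_3·(cos φ, sin φ) = (4.0002, 1.7320)
cos θ_2 = (19.0012−3²−5²)/(2·3·5) = -0.5000; θ_2 = 119.9973° (elbow-up)
β = atan2(1.7320,4.0002) = 23.4117°; ψ = atan2(4.3302,0.5002) = 83.4107°
θ_1 = β − ψ = -59.9990°
θ_3 = φ − θ_1 − θ_2 = 90.0018° (wrapped to (-180°,180°])

-59.999 119.997 90.002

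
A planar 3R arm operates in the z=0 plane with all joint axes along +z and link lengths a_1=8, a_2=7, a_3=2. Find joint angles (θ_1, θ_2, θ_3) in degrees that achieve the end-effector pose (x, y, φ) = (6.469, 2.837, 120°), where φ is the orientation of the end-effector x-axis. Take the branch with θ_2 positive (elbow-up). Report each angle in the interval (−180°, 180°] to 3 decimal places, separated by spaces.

-44.997 119.996 45.001

wrist centre = target − a_3·(cos φ, sin φ) = (7.4690, 1.1049)
cos θ_2 = (57.0069−8²−7²)/(2·8·7) = -0.4999; θ_2 = 119.9959° (elbow-up)
β = atan2(1.1049,7.4690) = 8.4152°; ψ = atan2(6.0624,4.5004) = 53.4117°
θ_1 = β − ψ = -44.9965°
θ_3 = φ − θ_1 − θ_2 = 45.0006° (wrapped to (-180°,180°])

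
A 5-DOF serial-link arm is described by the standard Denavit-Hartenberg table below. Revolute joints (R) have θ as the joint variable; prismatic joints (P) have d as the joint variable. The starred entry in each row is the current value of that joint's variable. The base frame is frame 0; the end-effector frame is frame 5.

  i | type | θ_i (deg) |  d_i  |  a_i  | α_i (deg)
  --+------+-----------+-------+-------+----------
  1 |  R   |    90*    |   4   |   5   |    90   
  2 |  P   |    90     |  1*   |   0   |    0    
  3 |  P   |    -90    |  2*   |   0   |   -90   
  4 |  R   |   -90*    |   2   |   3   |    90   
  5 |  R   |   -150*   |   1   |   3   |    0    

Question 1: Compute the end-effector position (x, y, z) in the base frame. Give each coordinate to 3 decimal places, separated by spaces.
3.402 4.000 4.500

after link 1: o_1 = (0.0000, 5.0000, 4.0000)
after link 2: o_2 = (1.0000, 5.0000, 4.0000)
after link 3: o_3 = (3.0000, 5.0000, 4.0000)
after link 4: o_4 = (6.0000, 5.0000, 6.0000)
after link 5: o_5 = (3.4019, 4.0000, 4.5000)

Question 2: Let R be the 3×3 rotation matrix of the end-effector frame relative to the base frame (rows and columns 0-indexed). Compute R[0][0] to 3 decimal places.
-0.866

End-effector x-axis (col 0 of R) = (-0.8660,-0.0000,-0.5000)
R[0][0] = -0.8660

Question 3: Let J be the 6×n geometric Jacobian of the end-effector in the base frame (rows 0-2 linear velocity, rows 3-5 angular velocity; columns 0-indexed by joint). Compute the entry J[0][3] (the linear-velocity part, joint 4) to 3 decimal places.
axis z_3 = (-0.0000,-0.0000,1.0000); lever o_n−o_3 = (0.4019,-1.0000,0.5000)
cross product → J_v[:, 3] = (1.0000,0.4019,0.0000)
J_ω[:, 3] = z_3
entry J[0][3] = 1.0000

1.000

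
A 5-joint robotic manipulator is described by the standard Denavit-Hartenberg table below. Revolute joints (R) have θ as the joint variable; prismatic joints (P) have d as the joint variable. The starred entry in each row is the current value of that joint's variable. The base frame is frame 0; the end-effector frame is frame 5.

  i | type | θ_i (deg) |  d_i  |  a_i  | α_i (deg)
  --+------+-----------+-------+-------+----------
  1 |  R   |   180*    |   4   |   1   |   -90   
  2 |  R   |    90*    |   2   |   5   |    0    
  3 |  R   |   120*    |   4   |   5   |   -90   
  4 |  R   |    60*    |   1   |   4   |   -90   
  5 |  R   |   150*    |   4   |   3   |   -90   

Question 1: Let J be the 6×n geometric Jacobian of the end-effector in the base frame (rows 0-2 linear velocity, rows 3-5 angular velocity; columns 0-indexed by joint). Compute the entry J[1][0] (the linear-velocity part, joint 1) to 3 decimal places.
1.187

axis z_0 = ẑ; lever o_n−o_0 = (1.1872,-2.7859,-0.3146)
cross product → J_v[:, 0] = (2.7859,1.1872,-0.0000)
J_ω[:, 0] = z_0
entry J[1][0] = 1.1872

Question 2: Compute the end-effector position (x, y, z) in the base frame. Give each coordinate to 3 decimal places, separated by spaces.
after link 1: o_1 = (-1.0000, 0.0000, 4.0000)
after link 2: o_2 = (-1.0000, -2.0000, -1.0000)
after link 3: o_3 = (3.3301, -6.0000, 1.5000)
after link 4: o_4 = (4.5622, -2.5359, 3.3660)
after link 5: o_5 = (1.1872, -2.7859, -0.3146)

1.187 -2.786 -0.315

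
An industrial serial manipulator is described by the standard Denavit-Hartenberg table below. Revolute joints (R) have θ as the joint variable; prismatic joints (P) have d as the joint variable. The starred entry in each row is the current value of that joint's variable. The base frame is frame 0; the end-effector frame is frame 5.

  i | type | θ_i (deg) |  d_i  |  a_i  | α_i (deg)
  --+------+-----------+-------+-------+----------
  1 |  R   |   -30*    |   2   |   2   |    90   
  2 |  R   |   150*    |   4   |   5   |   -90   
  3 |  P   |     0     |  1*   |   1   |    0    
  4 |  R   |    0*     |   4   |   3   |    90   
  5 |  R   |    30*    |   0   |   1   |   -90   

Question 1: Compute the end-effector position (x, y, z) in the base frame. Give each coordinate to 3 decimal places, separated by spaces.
-10.049 1.183 2.170

after link 1: o_1 = (1.7321, -1.0000, 2.0000)
after link 2: o_2 = (-4.0179, -2.2990, 4.5000)
after link 3: o_3 = (-5.2010, -1.6160, 4.1340)
after link 4: o_4 = (-9.1830, 0.6830, 2.1699)
after link 5: o_5 = (-10.0490, 1.1830, 2.1699)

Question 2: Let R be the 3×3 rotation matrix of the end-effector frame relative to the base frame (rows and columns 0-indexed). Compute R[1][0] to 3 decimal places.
0.500

End-effector x-axis (col 0 of R) = (-0.8660,0.5000,0.0000)
R[1][0] = 0.5000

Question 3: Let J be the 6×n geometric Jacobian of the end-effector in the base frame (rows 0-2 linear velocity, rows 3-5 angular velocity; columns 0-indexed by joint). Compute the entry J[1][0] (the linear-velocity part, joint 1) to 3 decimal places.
axis z_0 = ẑ; lever o_n−o_0 = (-10.0490,1.1830,2.1699)
cross product → J_v[:, 0] = (-1.1830,-10.0490,0.0000)
J_ω[:, 0] = z_0
entry J[1][0] = -10.0490

-10.049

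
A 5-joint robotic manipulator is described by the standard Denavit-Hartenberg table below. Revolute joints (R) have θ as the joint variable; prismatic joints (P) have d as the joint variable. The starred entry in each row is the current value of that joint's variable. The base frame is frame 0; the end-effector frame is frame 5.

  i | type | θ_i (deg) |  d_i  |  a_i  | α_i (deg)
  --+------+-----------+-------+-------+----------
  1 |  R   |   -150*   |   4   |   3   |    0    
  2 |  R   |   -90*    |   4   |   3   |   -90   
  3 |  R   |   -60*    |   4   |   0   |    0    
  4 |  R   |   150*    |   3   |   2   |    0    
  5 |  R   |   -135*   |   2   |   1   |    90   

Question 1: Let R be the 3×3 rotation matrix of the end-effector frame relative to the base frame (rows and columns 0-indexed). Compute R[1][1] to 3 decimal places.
-0.500

End-effector y-axis (col 1 of R) = (-0.8660,-0.5000,0.0000)
R[1][1] = -0.5000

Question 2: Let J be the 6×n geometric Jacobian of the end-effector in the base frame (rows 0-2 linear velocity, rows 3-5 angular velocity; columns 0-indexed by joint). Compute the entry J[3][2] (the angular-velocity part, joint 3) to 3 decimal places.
axis z_2 = (-0.8660,-0.5000,0.0000); lever o_n−o_2 = (-8.1478,-3.8876,-1.2929)
cross product → J_v[:, 2] = (0.6464,-1.1197,-0.7071)
J_ω[:, 2] = z_2
entry J[3][2] = -0.8660

-0.866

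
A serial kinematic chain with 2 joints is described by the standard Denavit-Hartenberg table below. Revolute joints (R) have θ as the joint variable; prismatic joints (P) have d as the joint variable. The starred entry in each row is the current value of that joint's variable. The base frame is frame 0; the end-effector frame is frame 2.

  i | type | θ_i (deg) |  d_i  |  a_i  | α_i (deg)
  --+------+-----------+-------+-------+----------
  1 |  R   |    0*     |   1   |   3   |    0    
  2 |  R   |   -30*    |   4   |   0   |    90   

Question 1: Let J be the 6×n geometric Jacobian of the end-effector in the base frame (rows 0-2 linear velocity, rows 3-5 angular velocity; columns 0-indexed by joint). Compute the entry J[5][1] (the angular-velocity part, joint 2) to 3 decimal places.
axis z_1 = (0.0000,0.0000,1.0000); lever o_n−o_1 = (0.0000,0.0000,4.0000)
cross product → J_v[:, 1] = (0.0000,0.0000,0.0000)
J_ω[:, 1] = z_1
entry J[5][1] = 1.0000

1.000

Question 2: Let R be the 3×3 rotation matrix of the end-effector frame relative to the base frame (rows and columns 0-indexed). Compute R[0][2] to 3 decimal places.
-0.500

End-effector z-axis (col 2 of R) = (-0.5000,-0.8660,0.0000)
R[0][2] = -0.5000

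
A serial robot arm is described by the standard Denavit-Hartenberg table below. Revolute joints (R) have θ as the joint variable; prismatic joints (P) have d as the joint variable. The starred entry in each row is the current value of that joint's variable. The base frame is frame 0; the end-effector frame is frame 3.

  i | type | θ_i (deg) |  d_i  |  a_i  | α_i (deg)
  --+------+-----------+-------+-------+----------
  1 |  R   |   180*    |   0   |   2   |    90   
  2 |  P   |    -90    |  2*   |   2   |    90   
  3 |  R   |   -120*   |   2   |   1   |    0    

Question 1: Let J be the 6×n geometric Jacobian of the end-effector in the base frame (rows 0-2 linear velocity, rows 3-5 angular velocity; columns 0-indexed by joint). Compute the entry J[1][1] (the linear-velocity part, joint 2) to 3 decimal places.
prismatic axis z_1 = (0.0000,1.0000,0.0000)
J_v[:, 1] = z_1; J_ω[:, 1] = (0,0,0)
entry J[1][1] = 1.0000

1.000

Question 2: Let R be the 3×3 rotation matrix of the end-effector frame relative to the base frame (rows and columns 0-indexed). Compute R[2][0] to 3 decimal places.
0.500

End-effector x-axis (col 0 of R) = (-0.0000,-0.8660,0.5000)
R[2][0] = 0.5000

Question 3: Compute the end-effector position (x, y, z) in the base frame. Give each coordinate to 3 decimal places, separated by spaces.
0.000 1.134 -1.500

after link 1: o_1 = (-2.0000, 0.0000, 0.0000)
after link 2: o_2 = (-2.0000, 2.0000, -2.0000)
after link 3: o_3 = (0.0000, 1.1340, -1.5000)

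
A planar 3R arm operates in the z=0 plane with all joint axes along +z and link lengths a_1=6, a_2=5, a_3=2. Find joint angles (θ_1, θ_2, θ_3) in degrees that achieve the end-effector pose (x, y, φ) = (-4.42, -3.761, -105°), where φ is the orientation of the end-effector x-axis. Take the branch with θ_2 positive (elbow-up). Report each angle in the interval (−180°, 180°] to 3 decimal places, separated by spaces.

149.993 134.999 -29.992

wrist centre = target − a_3·(cos φ, sin φ) = (-3.9024, -1.8291)
cos θ_2 = (18.5742−6²−5²)/(2·6·5) = -0.7071; θ_2 = 134.9992° (elbow-up)
β = atan2(-1.8291,-3.9024) = -154.8862°; ψ = atan2(3.5356,2.4645) = 55.1212°
θ_1 = β − ψ = -210.0073°
θ_3 = φ − θ_1 − θ_2 = -29.9918° (wrapped to (-180°,180°])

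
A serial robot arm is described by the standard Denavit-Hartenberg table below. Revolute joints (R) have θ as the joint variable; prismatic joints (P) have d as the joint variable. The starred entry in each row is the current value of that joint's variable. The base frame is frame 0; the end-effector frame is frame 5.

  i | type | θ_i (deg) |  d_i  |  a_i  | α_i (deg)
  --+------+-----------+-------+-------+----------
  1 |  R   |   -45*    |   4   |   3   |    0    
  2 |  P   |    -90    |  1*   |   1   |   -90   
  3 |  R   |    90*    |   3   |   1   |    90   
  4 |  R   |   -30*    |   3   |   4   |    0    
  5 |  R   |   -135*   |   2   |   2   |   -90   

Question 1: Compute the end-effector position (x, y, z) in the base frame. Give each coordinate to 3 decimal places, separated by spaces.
after link 1: o_1 = (2.1213, -2.1213, 4.0000)
after link 2: o_2 = (1.4142, -2.8284, 5.0000)
after link 3: o_3 = (3.5355, -4.9497, 4.0000)
after link 4: o_4 = (0.0000, -5.6569, 0.5359)
after link 5: o_5 = (-1.7802, -6.7050, 2.4678)

-1.780 -6.705 2.468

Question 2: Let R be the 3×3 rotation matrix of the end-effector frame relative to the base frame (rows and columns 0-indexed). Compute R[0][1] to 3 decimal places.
0.707

End-effector y-axis (col 1 of R) = (0.7071,0.7071,-0.0000)
R[0][1] = 0.7071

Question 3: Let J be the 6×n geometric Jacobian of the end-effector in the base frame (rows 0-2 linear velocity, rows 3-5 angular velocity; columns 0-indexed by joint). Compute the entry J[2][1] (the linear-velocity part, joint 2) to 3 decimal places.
prismatic axis z_1 = (0.0000,0.0000,1.0000)
J_v[:, 1] = z_1; J_ω[:, 1] = (0,0,0)
entry J[2][1] = 1.0000

1.000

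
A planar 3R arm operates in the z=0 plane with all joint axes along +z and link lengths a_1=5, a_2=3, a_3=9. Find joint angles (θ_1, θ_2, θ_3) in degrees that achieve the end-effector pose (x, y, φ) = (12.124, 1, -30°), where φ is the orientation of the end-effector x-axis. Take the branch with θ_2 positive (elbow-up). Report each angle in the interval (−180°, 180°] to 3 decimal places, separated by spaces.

wrist centre = target − a_3·(cos φ, sin φ) = (4.3298, 5.5000)
cos θ_2 = (48.9969−5²−3²)/(2·5·3) = 0.4999; θ_2 = 60.0068° (elbow-up)
β = atan2(5.5000,4.3298) = 51.7891°; ψ = atan2(2.5983,6.4997) = 21.7891°
θ_1 = β − ψ = 30.0000°
θ_3 = φ − θ_1 − θ_2 = -120.0068° (wrapped to (-180°,180°])

30.000 60.007 -120.007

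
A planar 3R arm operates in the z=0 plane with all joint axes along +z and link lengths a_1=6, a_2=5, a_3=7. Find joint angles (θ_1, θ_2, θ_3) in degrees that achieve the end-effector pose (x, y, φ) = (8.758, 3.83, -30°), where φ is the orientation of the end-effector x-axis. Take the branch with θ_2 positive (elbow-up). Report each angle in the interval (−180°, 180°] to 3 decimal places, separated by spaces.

wrist centre = target − a_3·(cos φ, sin φ) = (2.6958, 7.3300)
cos θ_2 = (60.9964−6²−5²)/(2·6·5) = -0.0001; θ_2 = 90.0035° (elbow-up)
β = atan2(7.3300,2.6958) = 69.8075°; ψ = atan2(5.0000,5.9997) = 39.8070°
θ_1 = β − ψ = 30.0005°
θ_3 = φ − θ_1 − θ_2 = -150.0040° (wrapped to (-180°,180°])

30.001 90.003 -150.004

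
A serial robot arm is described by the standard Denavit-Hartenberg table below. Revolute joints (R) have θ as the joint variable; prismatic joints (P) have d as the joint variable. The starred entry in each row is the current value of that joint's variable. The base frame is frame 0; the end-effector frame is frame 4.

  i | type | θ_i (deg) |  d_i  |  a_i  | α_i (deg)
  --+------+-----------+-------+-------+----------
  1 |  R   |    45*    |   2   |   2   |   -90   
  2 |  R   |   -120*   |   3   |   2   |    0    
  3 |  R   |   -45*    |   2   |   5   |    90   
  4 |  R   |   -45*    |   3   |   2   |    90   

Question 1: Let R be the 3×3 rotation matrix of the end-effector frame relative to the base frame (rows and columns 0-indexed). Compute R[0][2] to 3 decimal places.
0.983

End-effector z-axis (col 2 of R) = (0.9830,-0.0170,-0.1830)
R[0][2] = 0.9830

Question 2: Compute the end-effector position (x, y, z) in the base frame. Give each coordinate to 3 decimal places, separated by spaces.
-6.758 -1.687 2.494

after link 1: o_1 = (1.4142, 1.4142, 2.0000)
after link 2: o_2 = (-1.4142, 2.8284, 3.7321)
after link 3: o_3 = (-6.2435, 0.8276, 5.0261)
after link 4: o_4 = (-6.7585, -1.6874, 2.4944)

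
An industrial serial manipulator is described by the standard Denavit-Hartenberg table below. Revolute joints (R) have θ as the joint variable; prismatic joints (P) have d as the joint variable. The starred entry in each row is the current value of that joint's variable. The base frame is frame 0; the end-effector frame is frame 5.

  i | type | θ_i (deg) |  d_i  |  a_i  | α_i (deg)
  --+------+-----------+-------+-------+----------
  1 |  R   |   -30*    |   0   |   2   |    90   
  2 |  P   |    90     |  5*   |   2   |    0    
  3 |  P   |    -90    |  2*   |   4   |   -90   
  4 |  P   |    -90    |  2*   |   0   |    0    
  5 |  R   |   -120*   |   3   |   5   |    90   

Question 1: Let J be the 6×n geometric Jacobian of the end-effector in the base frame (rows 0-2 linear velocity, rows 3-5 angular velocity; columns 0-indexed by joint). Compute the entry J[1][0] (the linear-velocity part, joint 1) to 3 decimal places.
-0.804

axis z_0 = ẑ; lever o_n−o_0 = (-0.8038,-4.7321,7.0000)
cross product → J_v[:, 0] = (4.7321,-0.8038,0.0000)
J_ω[:, 0] = z_0
entry J[1][0] = -0.8038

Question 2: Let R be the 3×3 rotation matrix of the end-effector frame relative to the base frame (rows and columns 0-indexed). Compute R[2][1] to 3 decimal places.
1.000

End-effector y-axis (col 1 of R) = (-0.0000,-0.0000,1.0000)
R[2][1] = 1.0000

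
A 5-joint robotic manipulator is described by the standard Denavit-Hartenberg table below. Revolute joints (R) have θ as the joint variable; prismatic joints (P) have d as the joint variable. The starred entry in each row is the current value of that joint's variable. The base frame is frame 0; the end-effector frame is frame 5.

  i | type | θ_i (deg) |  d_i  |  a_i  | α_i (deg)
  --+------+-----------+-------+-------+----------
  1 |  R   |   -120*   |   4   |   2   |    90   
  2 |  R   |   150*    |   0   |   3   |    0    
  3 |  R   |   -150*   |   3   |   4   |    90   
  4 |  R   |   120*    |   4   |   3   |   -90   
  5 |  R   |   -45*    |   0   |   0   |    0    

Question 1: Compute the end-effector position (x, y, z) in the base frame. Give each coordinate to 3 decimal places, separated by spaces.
after link 1: o_1 = (-1.0000, -1.7321, 4.0000)
after link 2: o_2 = (0.2990, 0.5179, 5.5000)
after link 3: o_3 = (-4.2990, -1.4462, 5.5000)
after link 4: o_4 = (-5.7990, 1.1519, 1.5000)
after link 5: o_5 = (-5.7990, 1.1519, 1.5000)

-5.799 1.152 1.500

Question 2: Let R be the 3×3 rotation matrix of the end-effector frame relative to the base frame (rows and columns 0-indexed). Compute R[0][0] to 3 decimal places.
End-effector x-axis (col 0 of R) = (-0.3536,0.6124,-0.7071)
R[0][0] = -0.3536

-0.354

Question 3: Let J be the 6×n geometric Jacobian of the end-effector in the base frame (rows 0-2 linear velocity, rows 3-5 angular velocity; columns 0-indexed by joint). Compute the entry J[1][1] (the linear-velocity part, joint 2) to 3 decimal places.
axis z_1 = (-0.8660,0.5000,0.0000); lever o_n−o_1 = (-4.7990,2.8840,-2.5000)
cross product → J_v[:, 1] = (-1.2500,-2.1651,-0.0981)
J_ω[:, 1] = z_1
entry J[1][1] = -2.1651

-2.165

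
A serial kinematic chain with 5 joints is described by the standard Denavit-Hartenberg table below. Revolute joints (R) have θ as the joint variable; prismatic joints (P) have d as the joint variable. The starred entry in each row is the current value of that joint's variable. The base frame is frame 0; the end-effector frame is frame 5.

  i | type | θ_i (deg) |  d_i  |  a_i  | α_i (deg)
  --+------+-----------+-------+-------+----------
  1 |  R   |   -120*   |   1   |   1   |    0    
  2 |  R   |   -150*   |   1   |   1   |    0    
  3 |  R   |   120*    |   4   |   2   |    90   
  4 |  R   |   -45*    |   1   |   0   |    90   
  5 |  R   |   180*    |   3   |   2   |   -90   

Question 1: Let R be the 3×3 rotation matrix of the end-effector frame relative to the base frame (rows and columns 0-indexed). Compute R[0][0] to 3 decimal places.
0.612

End-effector x-axis (col 0 of R) = (0.6124,0.3536,0.7071)
R[0][0] = 0.6124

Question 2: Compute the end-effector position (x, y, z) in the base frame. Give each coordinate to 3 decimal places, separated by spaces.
0.330 1.768 5.293

after link 1: o_1 = (-0.5000, -0.8660, 1.0000)
after link 2: o_2 = (-0.5000, 0.1340, 2.0000)
after link 3: o_3 = (-2.2321, -0.8660, 6.0000)
after link 4: o_4 = (-2.7321, 0.0000, 6.0000)
after link 5: o_5 = (0.3298, 1.7678, 5.2929)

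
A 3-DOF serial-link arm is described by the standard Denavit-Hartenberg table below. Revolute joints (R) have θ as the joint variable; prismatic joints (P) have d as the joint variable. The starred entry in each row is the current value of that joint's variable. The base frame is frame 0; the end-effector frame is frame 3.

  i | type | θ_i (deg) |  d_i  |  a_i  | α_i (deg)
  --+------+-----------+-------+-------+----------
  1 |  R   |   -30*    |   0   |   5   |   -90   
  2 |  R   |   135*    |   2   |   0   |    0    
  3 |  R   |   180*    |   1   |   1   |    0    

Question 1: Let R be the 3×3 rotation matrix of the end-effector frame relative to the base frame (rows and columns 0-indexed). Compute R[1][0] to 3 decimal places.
End-effector x-axis (col 0 of R) = (0.6124,-0.3536,0.7071)
R[1][0] = -0.3536

-0.354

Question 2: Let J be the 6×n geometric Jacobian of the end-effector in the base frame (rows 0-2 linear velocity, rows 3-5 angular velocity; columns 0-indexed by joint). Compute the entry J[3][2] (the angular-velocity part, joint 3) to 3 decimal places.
0.500

axis z_2 = (0.5000,0.8660,0.0000); lever o_n−o_2 = (1.1124,0.5125,0.7071)
cross product → J_v[:, 2] = (0.6124,-0.3536,-0.7071)
J_ω[:, 2] = z_2
entry J[3][2] = 0.5000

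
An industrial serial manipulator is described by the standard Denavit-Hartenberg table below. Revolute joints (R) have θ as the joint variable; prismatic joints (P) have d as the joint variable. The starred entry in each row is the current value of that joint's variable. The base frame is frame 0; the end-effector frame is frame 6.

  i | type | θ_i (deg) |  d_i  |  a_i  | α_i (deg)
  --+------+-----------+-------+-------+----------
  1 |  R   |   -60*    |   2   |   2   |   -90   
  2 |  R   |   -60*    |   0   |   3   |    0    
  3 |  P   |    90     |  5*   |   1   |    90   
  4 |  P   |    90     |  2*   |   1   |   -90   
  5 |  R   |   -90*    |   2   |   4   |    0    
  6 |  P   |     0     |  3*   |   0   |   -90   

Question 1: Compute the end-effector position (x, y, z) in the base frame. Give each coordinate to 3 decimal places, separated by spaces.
6.714 0.371 11.794

after link 1: o_1 = (1.0000, -1.7321, 2.0000)
after link 2: o_2 = (1.7500, -3.0311, 4.5981)
after link 3: o_3 = (6.5131, -1.2811, 4.0981)
after link 4: o_4 = (7.8792, -1.6471, 5.8301)
after link 5: o_5 = (8.0131, -1.8792, 10.2942)
after link 6: o_6 = (6.7141, 0.3708, 11.7942)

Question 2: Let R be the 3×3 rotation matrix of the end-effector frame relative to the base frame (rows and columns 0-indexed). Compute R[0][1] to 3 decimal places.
0.433

End-effector y-axis (col 1 of R) = (0.4330,-0.7500,-0.5000)
R[0][1] = 0.4330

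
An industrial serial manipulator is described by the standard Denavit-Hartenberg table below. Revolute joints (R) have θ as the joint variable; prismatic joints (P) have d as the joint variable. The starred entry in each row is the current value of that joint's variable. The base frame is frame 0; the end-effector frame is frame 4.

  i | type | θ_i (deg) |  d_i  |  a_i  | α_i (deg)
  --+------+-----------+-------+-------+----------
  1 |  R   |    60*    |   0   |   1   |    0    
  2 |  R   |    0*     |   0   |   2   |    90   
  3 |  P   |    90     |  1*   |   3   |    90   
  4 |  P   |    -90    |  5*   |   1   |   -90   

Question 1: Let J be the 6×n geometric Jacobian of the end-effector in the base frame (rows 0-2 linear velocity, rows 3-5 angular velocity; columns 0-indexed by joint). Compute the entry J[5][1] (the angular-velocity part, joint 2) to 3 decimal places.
1.000

axis z_1 = (0.0000,0.0000,1.0000); lever o_n−o_1 = (3.5000,6.0622,3.0000)
cross product → J_v[:, 1] = (-6.0622,3.5000,0.0000)
J_ω[:, 1] = z_1
entry J[5][1] = 1.0000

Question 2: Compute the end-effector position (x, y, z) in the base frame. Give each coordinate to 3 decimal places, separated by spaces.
after link 1: o_1 = (0.5000, 0.8660, 0.0000)
after link 2: o_2 = (1.5000, 2.5981, 0.0000)
after link 3: o_3 = (2.3660, 2.0981, 3.0000)
after link 4: o_4 = (4.0000, 6.9282, 3.0000)

4.000 6.928 3.000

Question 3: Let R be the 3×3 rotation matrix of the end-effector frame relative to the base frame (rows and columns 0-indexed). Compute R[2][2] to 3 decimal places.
End-effector z-axis (col 2 of R) = (0.0000,0.0000,1.0000)
R[2][2] = 1.0000

1.000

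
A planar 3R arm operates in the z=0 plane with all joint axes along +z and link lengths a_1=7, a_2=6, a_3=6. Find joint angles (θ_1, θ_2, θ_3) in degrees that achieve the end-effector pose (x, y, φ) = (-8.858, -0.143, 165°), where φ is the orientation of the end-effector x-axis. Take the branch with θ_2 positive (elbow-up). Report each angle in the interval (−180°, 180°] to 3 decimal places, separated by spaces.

wrist centre = target − a_3·(cos φ, sin φ) = (-3.0624, -1.6959)
cos θ_2 = (12.2547−7²−6²)/(2·7·6) = -0.8660; θ_2 = 149.9989° (elbow-up)
β = atan2(-1.6959,-3.0624) = -151.0233°; ψ = atan2(3.0001,1.8039) = 58.9823°
θ_1 = β − ψ = -210.0056°
θ_3 = φ − θ_1 − θ_2 = -134.9933° (wrapped to (-180°,180°])

149.994 149.999 -134.993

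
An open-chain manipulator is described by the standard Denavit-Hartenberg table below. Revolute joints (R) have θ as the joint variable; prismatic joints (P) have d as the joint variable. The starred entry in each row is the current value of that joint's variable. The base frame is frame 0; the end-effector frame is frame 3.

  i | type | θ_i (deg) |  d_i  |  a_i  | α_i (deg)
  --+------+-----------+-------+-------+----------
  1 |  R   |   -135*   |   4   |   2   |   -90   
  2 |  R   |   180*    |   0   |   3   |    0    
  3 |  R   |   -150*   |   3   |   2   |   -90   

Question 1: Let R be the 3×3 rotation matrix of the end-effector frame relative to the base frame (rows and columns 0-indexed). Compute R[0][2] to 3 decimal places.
End-effector z-axis (col 2 of R) = (0.3536,0.3536,-0.8660)
R[0][2] = 0.3536

0.354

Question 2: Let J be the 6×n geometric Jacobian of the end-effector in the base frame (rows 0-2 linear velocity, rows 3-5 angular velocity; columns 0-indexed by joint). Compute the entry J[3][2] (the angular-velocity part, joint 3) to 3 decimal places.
0.707

axis z_2 = (0.7071,-0.7071,0.0000); lever o_n−o_2 = (0.8966,-3.3461,-1.0000)
cross product → J_v[:, 2] = (0.7071,0.7071,-1.7321)
J_ω[:, 2] = z_2
entry J[3][2] = 0.7071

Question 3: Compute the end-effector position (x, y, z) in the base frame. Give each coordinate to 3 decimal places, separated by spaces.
1.604 -2.639 3.000

after link 1: o_1 = (-1.4142, -1.4142, 4.0000)
after link 2: o_2 = (0.7071, 0.7071, 4.0000)
after link 3: o_3 = (1.6037, -2.6390, 3.0000)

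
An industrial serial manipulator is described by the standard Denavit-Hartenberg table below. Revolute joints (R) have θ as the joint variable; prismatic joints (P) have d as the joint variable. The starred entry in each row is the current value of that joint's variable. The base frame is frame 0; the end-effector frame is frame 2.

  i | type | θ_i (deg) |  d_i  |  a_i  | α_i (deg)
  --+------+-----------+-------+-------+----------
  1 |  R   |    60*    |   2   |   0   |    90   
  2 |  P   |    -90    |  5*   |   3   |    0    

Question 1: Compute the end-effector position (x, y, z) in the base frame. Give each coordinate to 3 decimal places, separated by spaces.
after link 1: o_1 = (0.0000, 0.0000, 2.0000)
after link 2: o_2 = (4.3301, -2.5000, -1.0000)

4.330 -2.500 -1.000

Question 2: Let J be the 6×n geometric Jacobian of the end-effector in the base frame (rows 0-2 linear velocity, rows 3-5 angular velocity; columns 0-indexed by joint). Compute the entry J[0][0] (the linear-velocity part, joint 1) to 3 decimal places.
2.500

axis z_0 = ẑ; lever o_n−o_0 = (4.3301,-2.5000,-1.0000)
cross product → J_v[:, 0] = (2.5000,4.3301,-0.0000)
J_ω[:, 0] = z_0
entry J[0][0] = 2.5000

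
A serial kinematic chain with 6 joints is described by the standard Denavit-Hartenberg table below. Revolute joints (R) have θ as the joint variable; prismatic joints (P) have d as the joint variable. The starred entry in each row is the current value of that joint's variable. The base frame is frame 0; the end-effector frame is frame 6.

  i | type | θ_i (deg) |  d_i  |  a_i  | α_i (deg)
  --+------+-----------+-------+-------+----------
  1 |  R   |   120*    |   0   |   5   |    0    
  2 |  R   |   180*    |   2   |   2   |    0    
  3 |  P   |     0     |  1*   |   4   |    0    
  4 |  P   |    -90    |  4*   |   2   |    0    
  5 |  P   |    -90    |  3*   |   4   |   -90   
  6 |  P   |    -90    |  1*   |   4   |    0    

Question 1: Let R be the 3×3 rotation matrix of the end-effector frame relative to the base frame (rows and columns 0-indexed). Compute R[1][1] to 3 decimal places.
0.866

End-effector y-axis (col 1 of R) = (-0.5000,0.8660,-0.0000)
R[1][1] = 0.8660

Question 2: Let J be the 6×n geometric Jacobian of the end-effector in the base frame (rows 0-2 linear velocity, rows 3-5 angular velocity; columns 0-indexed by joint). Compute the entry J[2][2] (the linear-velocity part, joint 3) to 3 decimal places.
1.000

prismatic axis z_2 = (0.0000,0.0000,1.0000)
J_v[:, 2] = z_2; J_ω[:, 2] = (0,0,0)
entry J[2][2] = 1.0000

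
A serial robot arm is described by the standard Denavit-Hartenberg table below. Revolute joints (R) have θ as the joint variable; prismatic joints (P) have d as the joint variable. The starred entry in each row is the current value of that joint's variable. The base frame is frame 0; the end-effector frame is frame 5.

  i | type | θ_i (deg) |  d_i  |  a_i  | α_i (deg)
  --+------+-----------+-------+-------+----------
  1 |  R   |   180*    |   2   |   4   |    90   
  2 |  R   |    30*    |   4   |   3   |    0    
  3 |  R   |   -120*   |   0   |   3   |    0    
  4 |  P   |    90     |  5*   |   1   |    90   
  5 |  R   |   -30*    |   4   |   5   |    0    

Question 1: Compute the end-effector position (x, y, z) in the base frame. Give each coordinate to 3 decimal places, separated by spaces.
-11.928 6.500 -3.500

after link 1: o_1 = (-4.0000, 0.0000, 2.0000)
after link 2: o_2 = (-6.5981, 4.0000, 3.5000)
after link 3: o_3 = (-6.5981, 4.0000, 0.5000)
after link 4: o_4 = (-7.5981, 9.0000, 0.5000)
after link 5: o_5 = (-11.9282, 6.5000, -3.5000)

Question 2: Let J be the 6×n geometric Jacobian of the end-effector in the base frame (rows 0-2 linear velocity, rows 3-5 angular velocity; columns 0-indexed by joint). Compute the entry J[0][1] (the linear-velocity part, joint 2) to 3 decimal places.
-5.500

axis z_1 = (0.0000,1.0000,0.0000); lever o_n−o_1 = (-7.9282,6.5000,-5.5000)
cross product → J_v[:, 1] = (-5.5000,0.0000,7.9282)
J_ω[:, 1] = z_1
entry J[0][1] = -5.5000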